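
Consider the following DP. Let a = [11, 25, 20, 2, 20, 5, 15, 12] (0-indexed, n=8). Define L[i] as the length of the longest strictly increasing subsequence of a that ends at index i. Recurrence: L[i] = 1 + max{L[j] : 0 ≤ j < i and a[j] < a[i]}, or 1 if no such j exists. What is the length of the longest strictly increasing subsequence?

   i    0    1    2    3    4    5    6    7
a[i]   11   25   20    2   20    5   15   12
L[i]    1    2    2    1    2    2    3    3

3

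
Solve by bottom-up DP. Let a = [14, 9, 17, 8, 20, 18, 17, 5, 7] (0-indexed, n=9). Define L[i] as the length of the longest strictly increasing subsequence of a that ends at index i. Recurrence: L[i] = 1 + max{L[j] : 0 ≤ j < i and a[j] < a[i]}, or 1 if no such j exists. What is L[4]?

3

   i    0    1    2    3    4    5    6    7    8
a[i]   14    9   17    8   20   18   17    5    7
L[i]    1    1    2    1    3    3    2    1    2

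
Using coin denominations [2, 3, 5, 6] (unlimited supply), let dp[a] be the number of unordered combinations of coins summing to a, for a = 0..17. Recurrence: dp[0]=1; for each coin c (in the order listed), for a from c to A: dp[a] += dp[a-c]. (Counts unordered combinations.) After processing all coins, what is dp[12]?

after  coin     0     1     2     3     4     5     6     7     8     9    10    11    12    13    14    15    16    17
          2     1     0     1     0     1     0     1     0     1     0     1     0     1     0     1     0     1     0
          3     1     0     1     1     1     1     2     1     2     2     2     2     3     2     3     3     3     3
          5     1     0     1     1     1     2     2     2     3     3     4     4     5     5     6     7     7     8
          6     1     0     1     1     1     2     3     2     4     4     5     6     8     7    10    11    12    14

8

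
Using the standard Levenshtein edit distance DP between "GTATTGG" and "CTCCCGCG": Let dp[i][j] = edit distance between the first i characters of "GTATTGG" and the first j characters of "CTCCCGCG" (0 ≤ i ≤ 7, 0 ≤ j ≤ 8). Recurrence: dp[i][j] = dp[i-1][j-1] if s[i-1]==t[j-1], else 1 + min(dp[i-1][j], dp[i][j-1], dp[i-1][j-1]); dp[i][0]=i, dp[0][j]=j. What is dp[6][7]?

5

   ''  C  T  C  C  C  G  C  G
''  0  1  2  3  4  5  6  7  8
 G  1  1  2  3  4  5  5  6  7
 T  2  2  1  2  3  4  5  6  7
 A  3  3  2  2  3  4  5  6  7
 T  4  4  3  3  3  4  5  6  7
 T  5  5  4  4  4  4  5  6  7
 G  6  6  5  5  5  5  4  5  6
 G  7  7  6  6  6  6  5  5  5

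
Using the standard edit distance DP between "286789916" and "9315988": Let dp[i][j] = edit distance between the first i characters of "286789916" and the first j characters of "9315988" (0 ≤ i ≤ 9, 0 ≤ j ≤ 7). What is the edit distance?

8

   ''  9  3  1  5  9  8  8
''  0  1  2  3  4  5  6  7
 2  1  1  2  3  4  5  6  7
 8  2  2  2  3  4  5  5  6
 6  3  3  3  3  4  5  6  6
 7  4  4  4  4  4  5  6  7
 8  5  5  5  5  5  5  5  6
 9  6  5  6  6  6  5  6  6
 9  7  6  6  7  7  6  6  7
 1  8  7  7  6  7  7  7  7
 6  9  8  8  7  7  8  8  8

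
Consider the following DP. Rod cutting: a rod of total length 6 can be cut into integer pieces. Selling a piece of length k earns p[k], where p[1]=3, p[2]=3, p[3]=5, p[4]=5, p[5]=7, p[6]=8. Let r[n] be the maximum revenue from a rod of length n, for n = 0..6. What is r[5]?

   n    0    1    2    3    4    5    6
r[n]    0    3    6    9   12   15   18

15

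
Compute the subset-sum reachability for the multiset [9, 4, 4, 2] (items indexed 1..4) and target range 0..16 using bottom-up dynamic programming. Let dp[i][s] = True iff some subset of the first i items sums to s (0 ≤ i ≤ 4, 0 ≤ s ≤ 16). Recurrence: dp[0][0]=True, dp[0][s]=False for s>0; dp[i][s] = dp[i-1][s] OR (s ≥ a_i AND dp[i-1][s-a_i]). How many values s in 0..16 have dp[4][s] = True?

i\s   0   1   2   3   4   5   6   7   8   9  10  11  12  13  14  15  16
  0   T   F   F   F   F   F   F   F   F   F   F   F   F   F   F   F   F
  1   T   F   F   F   F   F   F   F   F   T   F   F   F   F   F   F   F
  2   T   F   F   F   T   F   F   F   F   T   F   F   F   T   F   F   F
  3   T   F   F   F   T   F   F   F   T   T   F   F   F   T   F   F   F
  4   T   F   T   F   T   F   T   F   T   T   T   T   F   T   F   T   F

10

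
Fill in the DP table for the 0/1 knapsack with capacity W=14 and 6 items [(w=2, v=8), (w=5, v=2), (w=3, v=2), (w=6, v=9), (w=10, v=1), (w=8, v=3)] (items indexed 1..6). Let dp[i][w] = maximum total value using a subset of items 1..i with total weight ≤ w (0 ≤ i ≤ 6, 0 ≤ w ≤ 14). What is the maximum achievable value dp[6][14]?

i\w   0   1   2   3   4   5   6   7   8   9  10  11  12  13  14
  0   0   0   0   0   0   0   0   0   0   0   0   0   0   0   0
  1   0   0   8   8   8   8   8   8   8   8   8   8   8   8   8
  2   0   0   8   8   8   8   8  10  10  10  10  10  10  10  10
  3   0   0   8   8   8  10  10  10  10  10  12  12  12  12  12
  4   0   0   8   8   8  10  10  10  17  17  17  19  19  19  19
  5   0   0   8   8   8  10  10  10  17  17  17  19  19  19  19
  6   0   0   8   8   8  10  10  10  17  17  17  19  19  19  19

19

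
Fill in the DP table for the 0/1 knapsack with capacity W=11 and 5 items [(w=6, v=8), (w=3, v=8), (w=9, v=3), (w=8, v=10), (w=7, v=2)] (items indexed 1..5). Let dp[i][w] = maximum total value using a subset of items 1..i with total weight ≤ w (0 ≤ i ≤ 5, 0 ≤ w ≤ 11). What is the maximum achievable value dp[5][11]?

i\w   0   1   2   3   4   5   6   7   8   9  10  11
  0   0   0   0   0   0   0   0   0   0   0   0   0
  1   0   0   0   0   0   0   8   8   8   8   8   8
  2   0   0   0   8   8   8   8   8   8  16  16  16
  3   0   0   0   8   8   8   8   8   8  16  16  16
  4   0   0   0   8   8   8   8   8  10  16  16  18
  5   0   0   0   8   8   8   8   8  10  16  16  18

18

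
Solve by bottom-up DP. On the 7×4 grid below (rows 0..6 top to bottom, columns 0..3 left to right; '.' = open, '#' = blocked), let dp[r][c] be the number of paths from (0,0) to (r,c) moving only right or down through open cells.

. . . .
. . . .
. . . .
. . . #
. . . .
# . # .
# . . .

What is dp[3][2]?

r\c   0   1   2   3
  0   1   1   1   1
  1   1   2   3   4
  2   1   3   6  10
  3   1   4  10   0
  4   1   5  15  15
  5   0   5   0  15
  6   0   5   5  20

10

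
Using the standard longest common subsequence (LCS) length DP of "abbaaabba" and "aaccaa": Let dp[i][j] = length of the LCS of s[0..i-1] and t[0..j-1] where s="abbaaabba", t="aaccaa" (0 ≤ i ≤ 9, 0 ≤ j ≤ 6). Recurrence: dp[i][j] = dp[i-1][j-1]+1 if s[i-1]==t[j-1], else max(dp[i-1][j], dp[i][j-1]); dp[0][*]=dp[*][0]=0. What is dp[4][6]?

2

   ''  a  a  c  c  a  a
''  0  0  0  0  0  0  0
 a  0  1  1  1  1  1  1
 b  0  1  1  1  1  1  1
 b  0  1  1  1  1  1  1
 a  0  1  2  2  2  2  2
 a  0  1  2  2  2  3  3
 a  0  1  2  2  2  3  4
 b  0  1  2  2  2  3  4
 b  0  1  2  2  2  3  4
 a  0  1  2  2  2  3  4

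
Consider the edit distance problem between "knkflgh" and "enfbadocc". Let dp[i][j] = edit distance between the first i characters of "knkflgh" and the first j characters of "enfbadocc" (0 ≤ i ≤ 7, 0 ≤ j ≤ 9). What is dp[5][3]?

   ''  e  n  f  b  a  d  o  c  c
''  0  1  2  3  4  5  6  7  8  9
 k  1  1  2  3  4  5  6  7  8  9
 n  2  2  1  2  3  4  5  6  7  8
 k  3  3  2  2  3  4  5  6  7  8
 f  4  4  3  2  3  4  5  6  7  8
 l  5  5  4  3  3  4  5  6  7  8
 g  6  6  5  4  4  4  5  6  7  8
 h  7  7  6  5  5  5  5  6  7  8

3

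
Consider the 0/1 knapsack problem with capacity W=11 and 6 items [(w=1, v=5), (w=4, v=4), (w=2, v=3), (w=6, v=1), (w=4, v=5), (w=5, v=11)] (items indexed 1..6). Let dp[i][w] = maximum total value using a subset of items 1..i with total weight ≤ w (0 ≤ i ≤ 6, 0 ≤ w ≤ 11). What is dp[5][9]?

i\w   0   1   2   3   4   5   6   7   8   9  10  11
  0   0   0   0   0   0   0   0   0   0   0   0   0
  1   0   5   5   5   5   5   5   5   5   5   5   5
  2   0   5   5   5   5   9   9   9   9   9   9   9
  3   0   5   5   8   8   9   9  12  12  12  12  12
  4   0   5   5   8   8   9   9  12  12  12  12  12
  5   0   5   5   8   8  10  10  13  13  14  14  17
  6   0   5   5   8   8  11  16  16  19  19  21  21

14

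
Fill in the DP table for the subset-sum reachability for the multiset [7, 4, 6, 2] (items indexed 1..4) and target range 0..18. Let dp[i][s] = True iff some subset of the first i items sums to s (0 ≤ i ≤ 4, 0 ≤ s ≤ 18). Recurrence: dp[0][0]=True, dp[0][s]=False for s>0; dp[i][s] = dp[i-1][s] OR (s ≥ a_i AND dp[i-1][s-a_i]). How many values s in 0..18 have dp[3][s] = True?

8

i\s   0   1   2   3   4   5   6   7   8   9  10  11  12  13  14  15  16  17  18
  0   T   F   F   F   F   F   F   F   F   F   F   F   F   F   F   F   F   F   F
  1   T   F   F   F   F   F   F   T   F   F   F   F   F   F   F   F   F   F   F
  2   T   F   F   F   T   F   F   T   F   F   F   T   F   F   F   F   F   F   F
  3   T   F   F   F   T   F   T   T   F   F   T   T   F   T   F   F   F   T   F
  4   T   F   T   F   T   F   T   T   T   T   T   T   T   T   F   T   F   T   F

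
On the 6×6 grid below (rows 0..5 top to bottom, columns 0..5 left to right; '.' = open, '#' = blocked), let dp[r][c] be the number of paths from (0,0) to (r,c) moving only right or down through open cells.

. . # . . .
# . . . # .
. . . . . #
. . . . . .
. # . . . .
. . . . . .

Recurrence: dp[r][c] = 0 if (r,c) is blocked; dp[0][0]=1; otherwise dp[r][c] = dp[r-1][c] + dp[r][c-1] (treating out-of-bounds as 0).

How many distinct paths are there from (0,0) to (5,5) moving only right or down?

r\c   0   1   2   3   4   5
  0   1   1   0   0   0   0
  1   0   1   1   1   0   0
  2   0   1   2   3   3   0
  3   0   1   3   6   9   9
  4   0   0   3   9  18  27
  5   0   0   3  12  30  57

57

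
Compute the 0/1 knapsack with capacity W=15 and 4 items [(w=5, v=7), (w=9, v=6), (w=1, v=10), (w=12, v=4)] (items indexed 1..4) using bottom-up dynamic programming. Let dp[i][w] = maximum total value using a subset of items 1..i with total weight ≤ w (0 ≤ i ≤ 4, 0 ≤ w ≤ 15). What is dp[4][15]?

i\w   0   1   2   3   4   5   6   7   8   9  10  11  12  13  14  15
  0   0   0   0   0   0   0   0   0   0   0   0   0   0   0   0   0
  1   0   0   0   0   0   7   7   7   7   7   7   7   7   7   7   7
  2   0   0   0   0   0   7   7   7   7   7   7   7   7   7  13  13
  3   0  10  10  10  10  10  17  17  17  17  17  17  17  17  17  23
  4   0  10  10  10  10  10  17  17  17  17  17  17  17  17  17  23

23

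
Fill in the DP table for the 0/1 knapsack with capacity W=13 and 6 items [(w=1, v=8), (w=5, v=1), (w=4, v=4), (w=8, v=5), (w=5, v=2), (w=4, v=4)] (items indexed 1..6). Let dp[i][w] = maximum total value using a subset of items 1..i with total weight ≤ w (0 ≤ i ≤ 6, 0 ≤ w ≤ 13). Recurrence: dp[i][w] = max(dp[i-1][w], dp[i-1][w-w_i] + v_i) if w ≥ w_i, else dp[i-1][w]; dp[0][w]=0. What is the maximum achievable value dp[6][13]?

i\w   0   1   2   3   4   5   6   7   8   9  10  11  12  13
  0   0   0   0   0   0   0   0   0   0   0   0   0   0   0
  1   0   8   8   8   8   8   8   8   8   8   8   8   8   8
  2   0   8   8   8   8   8   9   9   9   9   9   9   9   9
  3   0   8   8   8   8  12  12  12  12  12  13  13  13  13
  4   0   8   8   8   8  12  12  12  12  13  13  13  13  17
  5   0   8   8   8   8  12  12  12  12  13  14  14  14  17
  6   0   8   8   8   8  12  12  12  12  16  16  16  16  17

17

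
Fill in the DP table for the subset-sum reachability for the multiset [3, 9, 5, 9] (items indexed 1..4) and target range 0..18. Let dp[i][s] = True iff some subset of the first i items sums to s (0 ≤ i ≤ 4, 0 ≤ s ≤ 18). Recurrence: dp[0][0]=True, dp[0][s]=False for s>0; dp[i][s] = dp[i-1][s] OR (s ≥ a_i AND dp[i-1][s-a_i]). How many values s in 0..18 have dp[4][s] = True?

i\s   0   1   2   3   4   5   6   7   8   9  10  11  12  13  14  15  16  17  18
  0   T   F   F   F   F   F   F   F   F   F   F   F   F   F   F   F   F   F   F
  1   T   F   F   T   F   F   F   F   F   F   F   F   F   F   F   F   F   F   F
  2   T   F   F   T   F   F   F   F   F   T   F   F   T   F   F   F   F   F   F
  3   T   F   F   T   F   T   F   F   T   T   F   F   T   F   T   F   F   T   F
  4   T   F   F   T   F   T   F   F   T   T   F   F   T   F   T   F   F   T   T

9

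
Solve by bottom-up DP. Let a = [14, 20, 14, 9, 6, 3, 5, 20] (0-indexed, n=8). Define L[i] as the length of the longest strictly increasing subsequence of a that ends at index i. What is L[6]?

2

   i    0    1    2    3    4    5    6    7
a[i]   14   20   14    9    6    3    5   20
L[i]    1    2    1    1    1    1    2    3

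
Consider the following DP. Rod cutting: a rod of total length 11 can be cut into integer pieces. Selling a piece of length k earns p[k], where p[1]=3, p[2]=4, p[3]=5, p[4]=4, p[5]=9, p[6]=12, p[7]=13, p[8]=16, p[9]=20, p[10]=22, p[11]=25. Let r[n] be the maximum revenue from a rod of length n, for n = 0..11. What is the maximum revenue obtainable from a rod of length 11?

   n    0    1    2    3    4    5    6    7    8    9   10   11
r[n]    0    3    6    9   12   15   18   21   24   27   30   33

33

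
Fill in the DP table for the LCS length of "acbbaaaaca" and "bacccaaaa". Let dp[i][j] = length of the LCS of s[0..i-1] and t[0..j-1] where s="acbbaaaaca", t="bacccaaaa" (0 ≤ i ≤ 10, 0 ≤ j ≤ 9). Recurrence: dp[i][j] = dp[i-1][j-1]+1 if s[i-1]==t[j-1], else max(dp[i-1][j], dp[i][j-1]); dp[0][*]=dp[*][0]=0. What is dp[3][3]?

   ''  b  a  c  c  c  a  a  a  a
''  0  0  0  0  0  0  0  0  0  0
 a  0  0  1  1  1  1  1  1  1  1
 c  0  0  1  2  2  2  2  2  2  2
 b  0  1  1  2  2  2  2  2  2  2
 b  0  1  1  2  2  2  2  2  2  2
 a  0  1  2  2  2  2  3  3  3  3
 a  0  1  2  2  2  2  3  4  4  4
 a  0  1  2  2  2  2  3  4  5  5
 a  0  1  2  2  2  2  3  4  5  6
 c  0  1  2  3  3  3  3  4  5  6
 a  0  1  2  3  3  3  4  4  5  6

2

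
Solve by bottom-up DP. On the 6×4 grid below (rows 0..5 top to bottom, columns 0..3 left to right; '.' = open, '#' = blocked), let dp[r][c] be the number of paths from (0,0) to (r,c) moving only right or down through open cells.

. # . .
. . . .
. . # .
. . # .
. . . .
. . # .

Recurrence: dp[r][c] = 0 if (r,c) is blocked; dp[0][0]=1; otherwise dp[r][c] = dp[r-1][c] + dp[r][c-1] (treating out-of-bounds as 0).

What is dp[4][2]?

4

r\c   0   1   2   3
  0   1   0   0   0
  1   1   1   1   1
  2   1   2   0   1
  3   1   3   0   1
  4   1   4   4   5
  5   1   5   0   5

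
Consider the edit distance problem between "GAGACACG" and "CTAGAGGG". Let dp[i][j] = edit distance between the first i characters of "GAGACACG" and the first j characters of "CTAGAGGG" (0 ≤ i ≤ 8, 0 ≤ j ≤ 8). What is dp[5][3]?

4

   ''  C  T  A  G  A  G  G  G
''  0  1  2  3  4  5  6  7  8
 G  1  1  2  3  3  4  5  6  7
 A  2  2  2  2  3  3  4  5  6
 G  3  3  3  3  2  3  3  4  5
 A  4  4  4  3  3  2  3  4  5
 C  5  4  5  4  4  3  3  4  5
 A  6  5  5  5  5  4  4  4  5
 C  7  6  6  6  6  5  5  5  5
 G  8  7  7  7  6  6  5  5  5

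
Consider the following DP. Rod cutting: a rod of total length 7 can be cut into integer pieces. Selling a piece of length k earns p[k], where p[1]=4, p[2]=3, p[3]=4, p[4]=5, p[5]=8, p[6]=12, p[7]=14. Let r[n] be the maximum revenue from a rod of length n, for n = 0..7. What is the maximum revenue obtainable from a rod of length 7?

28

   n    0    1    2    3    4    5    6    7
r[n]    0    4    8   12   16   20   24   28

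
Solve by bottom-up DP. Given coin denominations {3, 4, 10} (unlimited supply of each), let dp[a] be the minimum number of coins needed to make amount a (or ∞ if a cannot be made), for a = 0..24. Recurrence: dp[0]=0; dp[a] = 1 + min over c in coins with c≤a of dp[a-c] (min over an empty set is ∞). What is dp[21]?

 a  0  1  2  3  4  5  6  7  8  9 10 11 12 13 14 15 16 17 18 19 20 21 22 23 24
dp  0  -  -  1  1  -  2  2  2  3  1  3  3  2  2  4  3  3  3  4  2  4  4  3  3
(- denotes ∞ / unreachable)

4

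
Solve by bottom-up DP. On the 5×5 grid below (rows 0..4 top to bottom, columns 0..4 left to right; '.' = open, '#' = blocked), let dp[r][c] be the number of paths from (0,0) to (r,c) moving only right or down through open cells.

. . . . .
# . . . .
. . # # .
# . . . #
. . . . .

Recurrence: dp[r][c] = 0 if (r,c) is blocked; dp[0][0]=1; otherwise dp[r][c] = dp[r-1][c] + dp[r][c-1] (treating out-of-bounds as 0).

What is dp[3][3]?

1

r\c   0   1   2   3   4
  0   1   1   1   1   1
  1   0   1   2   3   4
  2   0   1   0   0   4
  3   0   1   1   1   0
  4   0   1   2   3   3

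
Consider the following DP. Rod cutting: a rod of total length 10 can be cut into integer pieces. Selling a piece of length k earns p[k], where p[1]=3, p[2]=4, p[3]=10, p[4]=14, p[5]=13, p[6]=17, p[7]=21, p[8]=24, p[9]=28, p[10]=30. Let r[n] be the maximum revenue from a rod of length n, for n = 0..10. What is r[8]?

   n    0    1    2    3    4    5    6    7    8    9   10
r[n]    0    3    6   10   14   17   20   24   28   31   34

28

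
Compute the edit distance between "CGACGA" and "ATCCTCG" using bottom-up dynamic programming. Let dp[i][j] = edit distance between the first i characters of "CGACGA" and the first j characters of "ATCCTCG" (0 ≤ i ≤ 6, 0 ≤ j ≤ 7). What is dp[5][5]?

   ''  A  T  C  C  T  C  G
''  0  1  2  3  4  5  6  7
 C  1  1  2  2  3  4  5  6
 G  2  2  2  3  3  4  5  5
 A  3  2  3  3  4  4  5  6
 C  4  3  3  3  3  4  4  5
 G  5  4  4  4  4  4  5  4
 A  6  5  5  5  5  5  5  5

4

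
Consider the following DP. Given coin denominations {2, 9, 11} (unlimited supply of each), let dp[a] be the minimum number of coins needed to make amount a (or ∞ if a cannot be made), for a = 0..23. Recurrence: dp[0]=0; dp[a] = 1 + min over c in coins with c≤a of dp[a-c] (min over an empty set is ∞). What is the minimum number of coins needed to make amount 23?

7

 a  0  1  2  3  4  5  6  7  8  9 10 11 12 13 14 15 16 17 18 19 20 21 22 23
dp  0  -  1  -  2  -  3  -  4  1  5  1  6  2  7  3  8  4  2  5  2  6  2  7
(- denotes ∞ / unreachable)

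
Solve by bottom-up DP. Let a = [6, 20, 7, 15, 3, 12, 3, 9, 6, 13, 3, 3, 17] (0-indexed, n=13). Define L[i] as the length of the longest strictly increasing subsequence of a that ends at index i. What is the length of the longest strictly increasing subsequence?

5

   i    0    1    2    3    4    5    6    7    8    9   10   11   12
a[i]    6   20    7   15    3   12    3    9    6   13    3    3   17
L[i]    1    2    2    3    1    3    1    3    2    4    1    1    5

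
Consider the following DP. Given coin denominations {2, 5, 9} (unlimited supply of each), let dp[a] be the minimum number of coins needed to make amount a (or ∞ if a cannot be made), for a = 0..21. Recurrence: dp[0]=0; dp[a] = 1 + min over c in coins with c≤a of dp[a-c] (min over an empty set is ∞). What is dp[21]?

 a  0  1  2  3  4  5  6  7  8  9 10 11 12 13 14 15 16 17 18 19 20 21
dp  0  -  1  -  2  1  3  2  4  1  2  2  3  3  2  3  3  4  2  3  3  4
(- denotes ∞ / unreachable)

4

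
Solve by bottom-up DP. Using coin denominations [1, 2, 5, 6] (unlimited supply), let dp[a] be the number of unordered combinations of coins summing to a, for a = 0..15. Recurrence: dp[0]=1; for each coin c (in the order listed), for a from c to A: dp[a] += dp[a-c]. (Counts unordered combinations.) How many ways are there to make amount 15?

after  coin     0     1     2     3     4     5     6     7     8     9    10    11    12    13    14    15
          1     1     1     1     1     1     1     1     1     1     1     1     1     1     1     1     1
          2     1     1     2     2     3     3     4     4     5     5     6     6     7     7     8     8
          5     1     1     2     2     3     4     5     6     7     8    10    11    13    14    16    18
          6     1     1     2     2     3     4     6     7     9    10    13    15    19    21    25    28

28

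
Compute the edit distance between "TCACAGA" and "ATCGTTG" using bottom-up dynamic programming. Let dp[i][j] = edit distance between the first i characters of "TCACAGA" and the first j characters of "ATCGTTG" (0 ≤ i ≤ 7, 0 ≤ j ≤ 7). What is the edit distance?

   ''  A  T  C  G  T  T  G
''  0  1  2  3  4  5  6  7
 T  1  1  1  2  3  4  5  6
 C  2  2  2  1  2  3  4  5
 A  3  2  3  2  2  3  4  5
 C  4  3  3  3  3  3  4  5
 A  5  4  4  4  4  4  4  5
 G  6  5  5  5  4  5  5  4
 A  7  6  6  6  5  5  6  5

5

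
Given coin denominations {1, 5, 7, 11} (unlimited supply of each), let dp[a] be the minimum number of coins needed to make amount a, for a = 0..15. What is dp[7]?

 a  0  1  2  3  4  5  6  7  8  9 10 11 12 13 14 15
dp  0  1  2  3  4  1  2  1  2  3  2  1  2  3  2  3

1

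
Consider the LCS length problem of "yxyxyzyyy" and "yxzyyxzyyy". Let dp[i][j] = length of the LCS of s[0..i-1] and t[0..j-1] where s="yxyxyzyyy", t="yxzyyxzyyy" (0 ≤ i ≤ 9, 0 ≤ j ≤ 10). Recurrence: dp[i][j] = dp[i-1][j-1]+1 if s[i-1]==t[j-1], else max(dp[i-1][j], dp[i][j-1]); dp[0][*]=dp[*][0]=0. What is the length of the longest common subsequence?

8

   ''  y  x  z  y  y  x  z  y  y  y
''  0  0  0  0  0  0  0  0  0  0  0
 y  0  1  1  1  1  1  1  1  1  1  1
 x  0  1  2  2  2  2  2  2  2  2  2
 y  0  1  2  2  3  3  3  3  3  3  3
 x  0  1  2  2  3  3  4  4  4  4  4
 y  0  1  2  2  3  4  4  4  5  5  5
 z  0  1  2  3  3  4  4  5  5  5  5
 y  0  1  2  3  4  4  4  5  6  6  6
 y  0  1  2  3  4  5  5  5  6  7  7
 y  0  1  2  3  4  5  5  5  6  7  8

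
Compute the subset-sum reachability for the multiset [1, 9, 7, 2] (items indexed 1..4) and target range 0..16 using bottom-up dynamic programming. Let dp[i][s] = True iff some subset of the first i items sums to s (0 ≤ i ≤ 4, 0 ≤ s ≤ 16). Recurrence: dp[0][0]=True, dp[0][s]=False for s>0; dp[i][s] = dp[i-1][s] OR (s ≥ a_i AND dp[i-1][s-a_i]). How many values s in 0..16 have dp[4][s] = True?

11

i\s   0   1   2   3   4   5   6   7   8   9  10  11  12  13  14  15  16
  0   T   F   F   F   F   F   F   F   F   F   F   F   F   F   F   F   F
  1   T   T   F   F   F   F   F   F   F   F   F   F   F   F   F   F   F
  2   T   T   F   F   F   F   F   F   F   T   T   F   F   F   F   F   F
  3   T   T   F   F   F   F   F   T   T   T   T   F   F   F   F   F   T
  4   T   T   T   T   F   F   F   T   T   T   T   T   T   F   F   F   T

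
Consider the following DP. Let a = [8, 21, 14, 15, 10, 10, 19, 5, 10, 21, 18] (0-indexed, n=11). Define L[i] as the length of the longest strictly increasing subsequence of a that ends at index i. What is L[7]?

   i    0    1    2    3    4    5    6    7    8    9   10
a[i]    8   21   14   15   10   10   19    5   10   21   18
L[i]    1    2    2    3    2    2    4    1    2    5    4

1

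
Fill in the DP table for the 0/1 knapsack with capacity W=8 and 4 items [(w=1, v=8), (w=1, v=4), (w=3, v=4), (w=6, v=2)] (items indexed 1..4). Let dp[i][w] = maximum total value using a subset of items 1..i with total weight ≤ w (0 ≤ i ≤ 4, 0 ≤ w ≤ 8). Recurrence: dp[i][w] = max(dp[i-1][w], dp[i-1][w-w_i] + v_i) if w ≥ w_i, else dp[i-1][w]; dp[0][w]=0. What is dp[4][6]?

i\w   0   1   2   3   4   5   6   7   8
  0   0   0   0   0   0   0   0   0   0
  1   0   8   8   8   8   8   8   8   8
  2   0   8  12  12  12  12  12  12  12
  3   0   8  12  12  12  16  16  16  16
  4   0   8  12  12  12  16  16  16  16

16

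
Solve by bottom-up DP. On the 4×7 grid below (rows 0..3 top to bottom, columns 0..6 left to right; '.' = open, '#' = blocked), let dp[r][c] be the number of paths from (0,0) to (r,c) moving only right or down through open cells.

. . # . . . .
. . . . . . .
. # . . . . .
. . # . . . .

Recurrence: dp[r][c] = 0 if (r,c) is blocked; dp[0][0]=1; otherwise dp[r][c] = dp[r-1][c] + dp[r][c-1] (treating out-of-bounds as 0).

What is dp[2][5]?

r\c   0   1   2   3   4   5   6
  0   1   1   0   0   0   0   0
  1   1   2   2   2   2   2   2
  2   1   0   2   4   6   8  10
  3   1   1   0   4  10  18  28

8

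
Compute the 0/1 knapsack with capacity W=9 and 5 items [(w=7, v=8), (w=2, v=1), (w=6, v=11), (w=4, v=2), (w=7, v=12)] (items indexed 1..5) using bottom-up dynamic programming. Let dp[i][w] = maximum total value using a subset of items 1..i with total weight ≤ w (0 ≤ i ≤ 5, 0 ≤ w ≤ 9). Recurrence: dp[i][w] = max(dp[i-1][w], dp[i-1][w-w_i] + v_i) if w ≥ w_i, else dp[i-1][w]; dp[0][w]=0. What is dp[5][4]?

2

i\w   0   1   2   3   4   5   6   7   8   9
  0   0   0   0   0   0   0   0   0   0   0
  1   0   0   0   0   0   0   0   8   8   8
  2   0   0   1   1   1   1   1   8   8   9
  3   0   0   1   1   1   1  11  11  12  12
  4   0   0   1   1   2   2  11  11  12  12
  5   0   0   1   1   2   2  11  12  12  13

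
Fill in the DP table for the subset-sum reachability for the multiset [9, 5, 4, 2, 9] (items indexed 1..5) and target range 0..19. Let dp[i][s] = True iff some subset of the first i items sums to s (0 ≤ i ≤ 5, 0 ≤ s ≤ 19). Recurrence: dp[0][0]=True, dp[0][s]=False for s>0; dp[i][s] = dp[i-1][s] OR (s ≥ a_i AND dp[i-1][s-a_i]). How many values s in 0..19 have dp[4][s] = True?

13

i\s   0   1   2   3   4   5   6   7   8   9  10  11  12  13  14  15  16  17  18  19
  0   T   F   F   F   F   F   F   F   F   F   F   F   F   F   F   F   F   F   F   F
  1   T   F   F   F   F   F   F   F   F   T   F   F   F   F   F   F   F   F   F   F
  2   T   F   F   F   F   T   F   F   F   T   F   F   F   F   T   F   F   F   F   F
  3   T   F   F   F   T   T   F   F   F   T   F   F   F   T   T   F   F   F   T   F
  4   T   F   T   F   T   T   T   T   F   T   F   T   F   T   T   T   T   F   T   F
  5   T   F   T   F   T   T   T   T   F   T   F   T   F   T   T   T   T   F   T   F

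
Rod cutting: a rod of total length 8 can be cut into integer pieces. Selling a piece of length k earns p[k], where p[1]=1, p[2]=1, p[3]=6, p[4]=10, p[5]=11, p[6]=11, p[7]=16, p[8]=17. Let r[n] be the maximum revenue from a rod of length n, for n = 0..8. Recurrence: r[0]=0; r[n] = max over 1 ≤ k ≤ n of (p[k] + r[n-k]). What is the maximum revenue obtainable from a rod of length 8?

   n    0    1    2    3    4    5    6    7    8
r[n]    0    1    2    6   10   11   12   16   20

20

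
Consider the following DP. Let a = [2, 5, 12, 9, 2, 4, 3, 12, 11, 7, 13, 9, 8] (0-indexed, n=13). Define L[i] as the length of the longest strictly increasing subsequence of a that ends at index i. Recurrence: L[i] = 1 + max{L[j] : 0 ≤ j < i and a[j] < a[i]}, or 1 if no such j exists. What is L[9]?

   i    0    1    2    3    4    5    6    7    8    9   10   11   12
a[i]    2    5   12    9    2    4    3   12   11    7   13    9    8
L[i]    1    2    3    3    1    2    2    4    4    3    5    4    4

3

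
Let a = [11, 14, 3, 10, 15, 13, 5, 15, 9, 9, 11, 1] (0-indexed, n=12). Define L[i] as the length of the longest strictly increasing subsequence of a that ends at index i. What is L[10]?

   i    0    1    2    3    4    5    6    7    8    9   10   11
a[i]   11   14    3   10   15   13    5   15    9    9   11    1
L[i]    1    2    1    2    3    3    2    4    3    3    4    1

4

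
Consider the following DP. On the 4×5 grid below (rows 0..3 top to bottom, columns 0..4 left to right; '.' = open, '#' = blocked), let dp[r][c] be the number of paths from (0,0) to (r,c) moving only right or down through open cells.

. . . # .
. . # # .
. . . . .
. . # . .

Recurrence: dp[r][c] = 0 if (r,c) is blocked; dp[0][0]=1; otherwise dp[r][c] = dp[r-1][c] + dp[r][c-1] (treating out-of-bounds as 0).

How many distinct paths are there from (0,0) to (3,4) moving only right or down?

r\c   0   1   2   3   4
  0   1   1   1   0   0
  1   1   2   0   0   0
  2   1   3   3   3   3
  3   1   4   0   3   6

6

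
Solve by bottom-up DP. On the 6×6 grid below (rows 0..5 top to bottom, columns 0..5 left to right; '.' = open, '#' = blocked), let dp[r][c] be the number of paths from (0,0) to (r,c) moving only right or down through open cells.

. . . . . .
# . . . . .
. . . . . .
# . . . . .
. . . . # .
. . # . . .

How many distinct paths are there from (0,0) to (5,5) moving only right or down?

r\c   0   1   2   3   4   5
  0   1   1   1   1   1   1
  1   0   1   2   3   4   5
  2   0   1   3   6  10  15
  3   0   1   4  10  20  35
  4   0   1   5  15   0  35
  5   0   1   0  15  15  50

50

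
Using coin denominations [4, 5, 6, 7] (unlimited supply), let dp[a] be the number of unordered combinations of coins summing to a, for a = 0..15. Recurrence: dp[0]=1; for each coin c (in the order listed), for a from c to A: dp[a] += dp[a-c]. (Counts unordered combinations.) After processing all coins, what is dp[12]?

3

after  coin     0     1     2     3     4     5     6     7     8     9    10    11    12    13    14    15
          4     1     0     0     0     1     0     0     0     1     0     0     0     1     0     0     0
          5     1     0     0     0     1     1     0     0     1     1     1     0     1     1     1     1
          6     1     0     0     0     1     1     1     0     1     1     2     1     2     1     2     2
          7     1     0     0     0     1     1     1     1     1     1     2     2     3     2     3     3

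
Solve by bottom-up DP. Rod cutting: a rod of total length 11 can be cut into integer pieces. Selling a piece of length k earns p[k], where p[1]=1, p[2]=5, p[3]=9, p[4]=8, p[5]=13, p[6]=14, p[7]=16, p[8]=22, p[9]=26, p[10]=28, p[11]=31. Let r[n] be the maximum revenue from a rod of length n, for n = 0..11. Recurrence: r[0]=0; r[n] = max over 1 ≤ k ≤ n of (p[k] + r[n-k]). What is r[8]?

   n    0    1    2    3    4    5    6    7    8    9   10   11
r[n]    0    1    5    9   10   14   18   19   23   27   28   32

23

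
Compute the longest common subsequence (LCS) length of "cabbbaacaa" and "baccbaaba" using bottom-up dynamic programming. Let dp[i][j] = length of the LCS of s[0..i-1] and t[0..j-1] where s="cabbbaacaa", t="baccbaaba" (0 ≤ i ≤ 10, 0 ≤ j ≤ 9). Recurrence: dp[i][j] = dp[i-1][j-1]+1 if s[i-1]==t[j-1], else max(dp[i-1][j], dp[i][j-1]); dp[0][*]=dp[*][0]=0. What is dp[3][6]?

2

   ''  b  a  c  c  b  a  a  b  a
''  0  0  0  0  0  0  0  0  0  0
 c  0  0  0  1  1  1  1  1  1  1
 a  0  0  1  1  1  1  2  2  2  2
 b  0  1  1  1  1  2  2  2  3  3
 b  0  1  1  1  1  2  2  2  3  3
 b  0  1  1  1  1  2  2  2  3  3
 a  0  1  2  2  2  2  3  3  3  4
 a  0  1  2  2  2  2  3  4  4  4
 c  0  1  2  3  3  3  3  4  4  4
 a  0  1  2  3  3  3  4  4  4  5
 a  0  1  2  3  3  3  4  5  5  5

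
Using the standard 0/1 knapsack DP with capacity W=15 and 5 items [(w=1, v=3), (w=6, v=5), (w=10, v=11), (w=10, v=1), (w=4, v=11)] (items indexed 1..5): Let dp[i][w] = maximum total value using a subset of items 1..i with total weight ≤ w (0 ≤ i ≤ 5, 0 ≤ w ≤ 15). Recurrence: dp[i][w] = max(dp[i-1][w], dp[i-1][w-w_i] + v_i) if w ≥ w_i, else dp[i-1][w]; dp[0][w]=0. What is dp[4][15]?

14

i\w   0   1   2   3   4   5   6   7   8   9  10  11  12  13  14  15
  0   0   0   0   0   0   0   0   0   0   0   0   0   0   0   0   0
  1   0   3   3   3   3   3   3   3   3   3   3   3   3   3   3   3
  2   0   3   3   3   3   3   5   8   8   8   8   8   8   8   8   8
  3   0   3   3   3   3   3   5   8   8   8  11  14  14  14  14  14
  4   0   3   3   3   3   3   5   8   8   8  11  14  14  14  14  14
  5   0   3   3   3  11  14  14  14  14  14  16  19  19  19  22  25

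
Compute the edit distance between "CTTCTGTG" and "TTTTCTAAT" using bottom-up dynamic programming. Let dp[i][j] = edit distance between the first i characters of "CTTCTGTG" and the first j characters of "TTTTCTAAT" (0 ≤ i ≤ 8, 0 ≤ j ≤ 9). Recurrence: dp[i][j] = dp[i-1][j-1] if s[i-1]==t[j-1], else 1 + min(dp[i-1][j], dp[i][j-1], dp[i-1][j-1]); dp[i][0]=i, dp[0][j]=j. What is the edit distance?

   ''  T  T  T  T  C  T  A  A  T
''  0  1  2  3  4  5  6  7  8  9
 C  1  1  2  3  4  4  5  6  7  8
 T  2  1  1  2  3  4  4  5  6  7
 T  3  2  1  1  2  3  4  5  6  6
 C  4  3  2  2  2  2  3  4  5  6
 T  5  4  3  2  2  3  2  3  4  5
 G  6  5  4  3  3  3  3  3  4  5
 T  7  6  5  4  3  4  3  4  4  4
 G  8  7  6  5  4  4  4  4  5  5

5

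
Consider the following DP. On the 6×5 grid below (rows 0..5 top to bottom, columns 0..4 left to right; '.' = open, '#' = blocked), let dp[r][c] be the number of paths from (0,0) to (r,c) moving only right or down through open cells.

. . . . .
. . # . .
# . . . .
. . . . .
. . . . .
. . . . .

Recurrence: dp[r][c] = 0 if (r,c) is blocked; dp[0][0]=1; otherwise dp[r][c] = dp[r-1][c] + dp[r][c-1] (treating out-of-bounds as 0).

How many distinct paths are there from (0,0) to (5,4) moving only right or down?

r\c   0   1   2   3   4
  0   1   1   1   1   1
  1   1   2   0   1   2
  2   0   2   2   3   5
  3   0   2   4   7  12
  4   0   2   6  13  25
  5   0   2   8  21  46

46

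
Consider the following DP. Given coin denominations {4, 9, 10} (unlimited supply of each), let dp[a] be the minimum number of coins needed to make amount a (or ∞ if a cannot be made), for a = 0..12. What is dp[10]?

 a  0  1  2  3  4  5  6  7  8  9 10 11 12
dp  0  -  -  -  1  -  -  -  2  1  1  -  3
(- denotes ∞ / unreachable)

1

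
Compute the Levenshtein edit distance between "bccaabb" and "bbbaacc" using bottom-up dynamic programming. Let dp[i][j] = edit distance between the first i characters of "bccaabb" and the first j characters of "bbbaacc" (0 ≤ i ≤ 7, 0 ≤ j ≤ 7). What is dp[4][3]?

   ''  b  b  b  a  a  c  c
''  0  1  2  3  4  5  6  7
 b  1  0  1  2  3  4  5  6
 c  2  1  1  2  3  4  4  5
 c  3  2  2  2  3  4  4  4
 a  4  3  3  3  2  3  4  5
 a  5  4  4  4  3  2  3  4
 b  6  5  4  4  4  3  3  4
 b  7  6  5  4  5  4  4  4

3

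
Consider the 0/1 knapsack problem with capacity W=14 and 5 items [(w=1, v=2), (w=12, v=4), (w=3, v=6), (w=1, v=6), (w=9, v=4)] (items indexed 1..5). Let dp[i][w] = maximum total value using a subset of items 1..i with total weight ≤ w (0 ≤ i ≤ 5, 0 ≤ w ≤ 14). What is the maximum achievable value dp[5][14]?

18

i\w   0   1   2   3   4   5   6   7   8   9  10  11  12  13  14
  0   0   0   0   0   0   0   0   0   0   0   0   0   0   0   0
  1   0   2   2   2   2   2   2   2   2   2   2   2   2   2   2
  2   0   2   2   2   2   2   2   2   2   2   2   2   4   6   6
  3   0   2   2   6   8   8   8   8   8   8   8   8   8   8   8
  4   0   6   8   8  12  14  14  14  14  14  14  14  14  14  14
  5   0   6   8   8  12  14  14  14  14  14  14  14  14  16  18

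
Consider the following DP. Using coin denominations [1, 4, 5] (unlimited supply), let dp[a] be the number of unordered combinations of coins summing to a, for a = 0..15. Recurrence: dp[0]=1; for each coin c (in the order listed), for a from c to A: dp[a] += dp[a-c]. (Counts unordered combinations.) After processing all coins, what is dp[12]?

7

after  coin     0     1     2     3     4     5     6     7     8     9    10    11    12    13    14    15
          1     1     1     1     1     1     1     1     1     1     1     1     1     1     1     1     1
          4     1     1     1     1     2     2     2     2     3     3     3     3     4     4     4     4
          5     1     1     1     1     2     3     3     3     4     5     6     6     7     8     9    10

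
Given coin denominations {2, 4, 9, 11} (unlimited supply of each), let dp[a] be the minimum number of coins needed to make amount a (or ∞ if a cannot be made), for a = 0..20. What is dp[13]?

 a  0  1  2  3  4  5  6  7  8  9 10 11 12 13 14 15 16 17 18 19 20
dp  0  -  1  -  1  -  2  -  2  1  3  1  3  2  4  2  4  3  2  3  2
(- denotes ∞ / unreachable)

2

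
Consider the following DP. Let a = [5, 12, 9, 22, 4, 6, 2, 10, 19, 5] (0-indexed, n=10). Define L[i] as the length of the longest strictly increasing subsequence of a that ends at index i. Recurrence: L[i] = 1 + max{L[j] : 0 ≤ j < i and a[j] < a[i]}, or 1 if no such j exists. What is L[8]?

4

   i    0    1    2    3    4    5    6    7    8    9
a[i]    5   12    9   22    4    6    2   10   19    5
L[i]    1    2    2    3    1    2    1    3    4    2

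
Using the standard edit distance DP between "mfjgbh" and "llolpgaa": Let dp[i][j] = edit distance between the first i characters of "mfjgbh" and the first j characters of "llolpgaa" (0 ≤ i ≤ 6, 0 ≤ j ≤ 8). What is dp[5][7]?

6

   ''  l  l  o  l  p  g  a  a
''  0  1  2  3  4  5  6  7  8
 m  1  1  2  3  4  5  6  7  8
 f  2  2  2  3  4  5  6  7  8
 j  3  3  3  3  4  5  6  7  8
 g  4  4  4  4  4  5  5  6  7
 b  5  5  5  5  5  5  6  6  7
 h  6  6  6  6  6  6  6  7  7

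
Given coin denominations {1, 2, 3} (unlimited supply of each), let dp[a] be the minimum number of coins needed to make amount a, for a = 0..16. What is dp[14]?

5

 a  0  1  2  3  4  5  6  7  8  9 10 11 12 13 14 15 16
dp  0  1  1  1  2  2  2  3  3  3  4  4  4  5  5  5  6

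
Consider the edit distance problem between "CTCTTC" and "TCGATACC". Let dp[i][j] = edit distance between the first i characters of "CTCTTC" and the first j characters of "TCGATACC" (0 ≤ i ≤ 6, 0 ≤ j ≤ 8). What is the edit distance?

   ''  T  C  G  A  T  A  C  C
''  0  1  2  3  4  5  6  7  8
 C  1  1  1  2  3  4  5  6  7
 T  2  1  2  2  3  3  4  5  6
 C  3  2  1  2  3  4  4  4  5
 T  4  3  2  2  3  3  4  5  5
 T  5  4  3  3  3  3  4  5  6
 C  6  5  4  4  4  4  4  4  5

5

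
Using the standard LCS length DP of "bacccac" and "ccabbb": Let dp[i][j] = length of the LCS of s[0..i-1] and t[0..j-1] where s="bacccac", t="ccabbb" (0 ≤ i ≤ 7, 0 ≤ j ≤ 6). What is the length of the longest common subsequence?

   ''  c  c  a  b  b  b
''  0  0  0  0  0  0  0
 b  0  0  0  0  1  1  1
 a  0  0  0  1  1  1  1
 c  0  1  1  1  1  1  1
 c  0  1  2  2  2  2  2
 c  0  1  2  2  2  2  2
 a  0  1  2  3  3  3  3
 c  0  1  2  3  3  3  3

3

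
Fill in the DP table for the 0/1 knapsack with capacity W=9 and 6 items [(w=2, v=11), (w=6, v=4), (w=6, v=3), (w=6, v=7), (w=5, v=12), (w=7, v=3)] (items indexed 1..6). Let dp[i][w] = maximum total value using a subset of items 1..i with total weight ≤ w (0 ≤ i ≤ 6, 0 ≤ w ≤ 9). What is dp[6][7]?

23

i\w   0   1   2   3   4   5   6   7   8   9
  0   0   0   0   0   0   0   0   0   0   0
  1   0   0  11  11  11  11  11  11  11  11
  2   0   0  11  11  11  11  11  11  15  15
  3   0   0  11  11  11  11  11  11  15  15
  4   0   0  11  11  11  11  11  11  18  18
  5   0   0  11  11  11  12  12  23  23  23
  6   0   0  11  11  11  12  12  23  23  23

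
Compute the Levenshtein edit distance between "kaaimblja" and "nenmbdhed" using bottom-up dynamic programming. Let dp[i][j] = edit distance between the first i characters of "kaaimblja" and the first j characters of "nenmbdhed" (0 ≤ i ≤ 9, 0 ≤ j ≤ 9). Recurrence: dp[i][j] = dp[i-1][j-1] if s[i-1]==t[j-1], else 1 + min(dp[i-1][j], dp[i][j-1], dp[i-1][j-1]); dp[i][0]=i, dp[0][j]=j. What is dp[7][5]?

   ''  n  e  n  m  b  d  h  e  d
''  0  1  2  3  4  5  6  7  8  9
 k  1  1  2  3  4  5  6  7  8  9
 a  2  2  2  3  4  5  6  7  8  9
 a  3  3  3  3  4  5  6  7  8  9
 i  4  4  4  4  4  5  6  7  8  9
 m  5  5  5  5  4  5  6  7  8  9
 b  6  6  6  6  5  4  5  6  7  8
 l  7  7  7  7  6  5  5  6  7  8
 j  8  8  8  8  7  6  6  6  7  8
 a  9  9  9  9  8  7  7  7  7  8

5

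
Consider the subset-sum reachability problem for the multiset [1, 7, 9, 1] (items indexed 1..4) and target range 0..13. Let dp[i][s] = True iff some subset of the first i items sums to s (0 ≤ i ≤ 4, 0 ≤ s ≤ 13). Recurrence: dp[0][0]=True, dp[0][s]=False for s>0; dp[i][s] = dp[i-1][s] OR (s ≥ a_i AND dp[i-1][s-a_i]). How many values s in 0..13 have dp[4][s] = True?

8

i\s   0   1   2   3   4   5   6   7   8   9  10  11  12  13
  0   T   F   F   F   F   F   F   F   F   F   F   F   F   F
  1   T   T   F   F   F   F   F   F   F   F   F   F   F   F
  2   T   T   F   F   F   F   F   T   T   F   F   F   F   F
  3   T   T   F   F   F   F   F   T   T   T   T   F   F   F
  4   T   T   T   F   F   F   F   T   T   T   T   T   F   F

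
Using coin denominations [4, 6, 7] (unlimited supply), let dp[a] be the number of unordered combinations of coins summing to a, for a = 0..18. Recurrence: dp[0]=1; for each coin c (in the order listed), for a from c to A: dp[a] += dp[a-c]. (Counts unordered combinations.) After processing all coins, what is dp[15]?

after  coin     0     1     2     3     4     5     6     7     8     9    10    11    12    13    14    15    16    17    18
          4     1     0     0     0     1     0     0     0     1     0     0     0     1     0     0     0     1     0     0
          6     1     0     0     0     1     0     1     0     1     0     1     0     2     0     1     0     2     0     2
          7     1     0     0     0     1     0     1     1     1     0     1     1     2     1     2     1     2     1     3

1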